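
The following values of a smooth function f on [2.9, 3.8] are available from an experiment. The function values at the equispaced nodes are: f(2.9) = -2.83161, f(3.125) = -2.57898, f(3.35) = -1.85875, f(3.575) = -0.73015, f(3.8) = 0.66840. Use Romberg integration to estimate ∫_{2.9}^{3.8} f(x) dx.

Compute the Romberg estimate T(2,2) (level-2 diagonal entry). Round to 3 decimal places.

T(0,0) (trapezoid, 1 panel, h=0.9000): -0.97344
T(1,0) (trapezoid, 2 panels, h=0.4500): -1.32316
T(2,0) (trapezoid, 4 panels, h=0.2250): -1.40613
T(1,1) = -1.32316 + (-1.32316 − (-0.97344))/3 = -1.43973
T(2,1) = -1.40613 + (-1.40613 − (-1.32316))/3 = -1.43379
T(2,2) = -1.43379 + (-1.43379 − (-1.43973))/15 = -1.43339

-1.433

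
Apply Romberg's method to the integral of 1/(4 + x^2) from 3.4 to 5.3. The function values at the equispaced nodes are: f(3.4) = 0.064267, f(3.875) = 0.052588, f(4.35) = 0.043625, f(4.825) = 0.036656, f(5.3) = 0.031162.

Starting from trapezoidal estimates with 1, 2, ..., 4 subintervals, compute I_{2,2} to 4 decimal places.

0.0854

I_{0,0} (trapezoid, 1 panel, h=1.9000): 0.090658
I_{1,0} (trapezoid, 2 panels, h=0.9500): 0.086773
I_{2,0} (trapezoid, 4 panels, h=0.4750): 0.085777
I_{1,1} = 0.086773 + (0.086773 − 0.090658)/3 = 0.085478
I_{2,1} = 0.085777 + (0.085777 − 0.086773)/3 = 0.085445
I_{2,2} = 0.085445 + (0.085445 − 0.085478)/15 = 0.085443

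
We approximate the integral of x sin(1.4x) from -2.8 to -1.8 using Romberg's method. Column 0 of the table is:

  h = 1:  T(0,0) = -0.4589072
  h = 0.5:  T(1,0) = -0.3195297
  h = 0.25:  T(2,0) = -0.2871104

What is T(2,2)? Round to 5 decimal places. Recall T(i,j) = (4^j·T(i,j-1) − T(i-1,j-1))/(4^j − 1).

T(1,1) = (4·(-0.3195297) − (-0.4589072)) / 3 = -0.2730705
T(2,1) = -0.2871104 + (-0.2871104 − (-0.3195297))/3 = -0.2763040
T(2,2) = -0.2763040 + (-0.2763040 − (-0.2730705))/15 = -0.2765196

-0.27652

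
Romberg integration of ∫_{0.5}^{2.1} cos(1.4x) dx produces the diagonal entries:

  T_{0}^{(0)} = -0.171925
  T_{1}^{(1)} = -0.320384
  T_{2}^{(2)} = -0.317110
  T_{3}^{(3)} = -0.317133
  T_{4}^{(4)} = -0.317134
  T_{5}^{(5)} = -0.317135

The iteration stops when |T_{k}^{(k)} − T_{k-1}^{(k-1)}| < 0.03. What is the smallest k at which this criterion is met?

|T_{1}^{(1)} − T_{0}^{(0)}| = 0.148459 ≥ 0.03
|T_{2}^{(2)} − T_{1}^{(1)}| = 0.003274 < 0.03

k = 2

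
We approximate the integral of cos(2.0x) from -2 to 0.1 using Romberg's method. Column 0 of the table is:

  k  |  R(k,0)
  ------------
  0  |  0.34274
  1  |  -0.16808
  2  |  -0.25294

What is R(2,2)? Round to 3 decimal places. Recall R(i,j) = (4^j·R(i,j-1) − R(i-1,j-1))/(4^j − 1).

Richardson extrapolation on the trapezoidal column (denominator 4−1=3):
R(1,1) = (4·(-0.16808) − 0.34274) / 3 = -0.33835
R(2,1) = (4·(-0.25294) − (-0.16808)) / 3 = -0.28123
R(2,2) = -0.28123 + (-0.28123 − (-0.33835))/15 = -0.27742

-0.277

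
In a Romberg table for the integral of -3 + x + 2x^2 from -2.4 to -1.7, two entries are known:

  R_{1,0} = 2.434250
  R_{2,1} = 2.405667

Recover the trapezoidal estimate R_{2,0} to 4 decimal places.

From R_{2,1} = (4·R_{2,0} − R_{1,0})/3, solve for R_{2,0}:
4·R_{2,0} = 3·2.405667 + 2.434250 = 9.651251
R_{2,0} = 2.412813

2.4128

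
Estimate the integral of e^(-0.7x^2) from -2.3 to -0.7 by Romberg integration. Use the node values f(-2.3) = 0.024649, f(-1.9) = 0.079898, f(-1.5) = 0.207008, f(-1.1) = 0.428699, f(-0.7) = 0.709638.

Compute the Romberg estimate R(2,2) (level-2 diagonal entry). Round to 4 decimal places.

0.4249

R(0,0) (trapezoid, 1 panel, h=1.6000): 0.587430
R(1,0) (trapezoid, 2 panels, h=0.8000): 0.459321
R(2,0) (trapezoid, 4 panels, h=0.4000): 0.433099
R(1,1) = 0.459321 + (0.459321 − 0.587430)/3 = 0.416618
R(2,1) = 0.433099 + (0.433099 − 0.459321)/3 = 0.424358
R(2,2) = 0.424358 + (0.424358 − 0.416618)/15 = 0.424874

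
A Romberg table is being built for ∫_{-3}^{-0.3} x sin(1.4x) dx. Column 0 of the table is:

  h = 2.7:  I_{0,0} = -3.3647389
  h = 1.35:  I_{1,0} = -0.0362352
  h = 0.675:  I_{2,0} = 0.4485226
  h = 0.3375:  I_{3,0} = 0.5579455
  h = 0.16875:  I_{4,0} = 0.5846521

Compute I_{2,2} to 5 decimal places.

0.57923

Richardson extrapolation on the trapezoidal column (denominator 4−1=3):
I_{1,1} = -0.0362352 + (-0.0362352 − (-3.3647389))/3 = 1.0732660
I_{2,1} = (4·0.4485226 − (-0.0362352)) / 3 = 0.6101085
I_{2,2} = 0.6101085 + (0.6101085 − 1.0732660)/15 = 0.5792313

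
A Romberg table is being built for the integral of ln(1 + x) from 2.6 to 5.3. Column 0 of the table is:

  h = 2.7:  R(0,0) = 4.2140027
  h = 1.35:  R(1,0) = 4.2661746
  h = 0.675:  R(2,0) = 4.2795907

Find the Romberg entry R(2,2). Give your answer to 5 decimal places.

4.28410

R(1,1) = (4·4.2661746 − 4.2140027) / 3 = 4.2835652
R(2,1) = (4·4.2795907 − 4.2661746) / 3 = 4.2840627
R(2,2) = 4.2840627 + (4.2840627 − 4.2835652)/15 = 4.2840959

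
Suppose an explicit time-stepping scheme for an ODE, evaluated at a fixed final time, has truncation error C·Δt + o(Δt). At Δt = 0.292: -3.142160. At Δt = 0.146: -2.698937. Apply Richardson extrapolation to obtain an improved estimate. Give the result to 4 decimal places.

-2.2557

The leading error scales as Δt; refining by a factor of 2 reduces it by 2^1 = 2.
Extrapolated value = (2·A(Δt/2) − A(Δt)) / (2 − 1)
= (2·(-2.698937) − (-3.142160)) / 1
= -2.255714 / 1 = -2.255714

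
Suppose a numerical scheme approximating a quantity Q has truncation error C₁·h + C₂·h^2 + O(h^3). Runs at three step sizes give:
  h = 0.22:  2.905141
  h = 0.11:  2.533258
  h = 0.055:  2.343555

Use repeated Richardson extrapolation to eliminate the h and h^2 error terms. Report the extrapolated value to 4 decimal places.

2.1513

First eliminate the h term (factor 2^1 = 2):
  B₁ = (2·2.533258 − 2.905141)/1 = 2.161375
  B₂ = (2·2.343555 − 2.533258)/1 = 2.153852
Then eliminate the h^2 term (factor 2^2 = 4):
  (4·2.153852 − 2.161375)/3 = 2.151344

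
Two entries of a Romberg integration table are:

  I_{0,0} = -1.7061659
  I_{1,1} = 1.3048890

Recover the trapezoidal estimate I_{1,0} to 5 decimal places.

0.55213

From I_{1,1} = (4·I_{1,0} − I_{0,0})/3, solve for I_{1,0}:
4·I_{1,0} = 3·1.3048890 + (-1.7061659) = 2.2085011
I_{1,0} = 0.5521253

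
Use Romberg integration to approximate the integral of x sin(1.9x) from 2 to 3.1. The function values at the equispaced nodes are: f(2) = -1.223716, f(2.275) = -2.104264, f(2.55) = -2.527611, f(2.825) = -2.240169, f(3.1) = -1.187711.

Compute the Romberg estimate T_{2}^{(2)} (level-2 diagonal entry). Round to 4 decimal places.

-2.2762

T_{0}^{(0)} (trapezoid, 1 panel, h=1.1000): -1.326285
T_{1}^{(0)} (trapezoid, 2 panels, h=0.5500): -2.053328
T_{2}^{(0)} (trapezoid, 4 panels, h=0.2750): -2.221383
T_{1}^{(1)} = -2.053328 + (-2.053328 − (-1.326285))/3 = -2.295676
T_{2}^{(1)} = -2.221383 + (-2.221383 − (-2.053328))/3 = -2.277401
T_{2}^{(2)} = -2.277401 + (-2.277401 − (-2.295676))/15 = -2.276183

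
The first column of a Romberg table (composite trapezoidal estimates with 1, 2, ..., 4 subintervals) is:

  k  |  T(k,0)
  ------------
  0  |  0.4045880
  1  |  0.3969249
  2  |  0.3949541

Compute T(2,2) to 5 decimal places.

Richardson extrapolation on the trapezoidal column (denominator 4−1=3):
T(1,1) = 0.3969249 + (0.3969249 − 0.4045880)/3 = 0.3943705
T(2,1) = (4·0.3949541 − 0.3969249) / 3 = 0.3942972
T(2,2) = 0.3942972 + (0.3942972 − 0.3943705)/15 = 0.3942923

0.39429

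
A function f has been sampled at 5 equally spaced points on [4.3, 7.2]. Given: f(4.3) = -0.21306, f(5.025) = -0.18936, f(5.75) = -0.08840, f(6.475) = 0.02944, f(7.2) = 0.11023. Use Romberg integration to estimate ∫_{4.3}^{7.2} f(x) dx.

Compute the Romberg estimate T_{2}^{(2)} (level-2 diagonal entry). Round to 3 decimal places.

T_{0}^{(0)} (trapezoid, 1 panel, h=2.9000): -0.14910
T_{1}^{(0)} (trapezoid, 2 panels, h=1.4500): -0.20273
T_{2}^{(0)} (trapezoid, 4 panels, h=0.7250): -0.21731
T_{1}^{(1)} = -0.20273 + (-0.20273 − (-0.14910))/3 = -0.22061
T_{2}^{(1)} = -0.21731 + (-0.21731 − (-0.20273))/3 = -0.22217
T_{2}^{(2)} = -0.22217 + (-0.22217 − (-0.22061))/15 = -0.22227

-0.222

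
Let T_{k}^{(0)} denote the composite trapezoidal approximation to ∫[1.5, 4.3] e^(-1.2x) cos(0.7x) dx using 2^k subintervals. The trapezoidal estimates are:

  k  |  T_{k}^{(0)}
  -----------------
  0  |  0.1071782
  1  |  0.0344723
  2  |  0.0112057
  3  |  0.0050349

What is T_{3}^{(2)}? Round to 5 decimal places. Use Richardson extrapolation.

Richardson extrapolation on the trapezoidal column (denominator 4−1=3):
T_{2}^{(1)} = (4·0.0112057 − 0.0344723) / 3 = 0.0034502
T_{3}^{(1)} = (4·0.0050349 − 0.0112057) / 3 = 0.0029780
T_{3}^{(2)} = (16·0.0029780 − 0.0034502) / 15 = 0.0029465
(Column j=1 coincides with Simpson's rule on the same nodes.)

0.00295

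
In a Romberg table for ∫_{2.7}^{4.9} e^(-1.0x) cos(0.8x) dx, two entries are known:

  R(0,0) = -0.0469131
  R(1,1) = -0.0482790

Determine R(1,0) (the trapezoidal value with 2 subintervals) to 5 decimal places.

From R(1,1) = (4·R(1,0) − R(0,0))/3, solve for R(1,0):
4·R(1,0) = 3·(-0.0482790) + (-0.0469131) = -0.1917501
R(1,0) = -0.0479375

-0.04794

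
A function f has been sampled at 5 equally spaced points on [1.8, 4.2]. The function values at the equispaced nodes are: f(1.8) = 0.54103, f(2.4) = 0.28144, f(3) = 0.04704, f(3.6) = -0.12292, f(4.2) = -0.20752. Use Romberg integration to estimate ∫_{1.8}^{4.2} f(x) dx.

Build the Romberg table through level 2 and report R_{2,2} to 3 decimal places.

R_{0,0} (trapezoid, 1 panel, h=2.4000): 0.40021
R_{1,0} (trapezoid, 2 panels, h=1.2000): 0.25655
R_{2,0} (trapezoid, 4 panels, h=0.6000): 0.22339
R_{1,1} = 0.25655 + (0.25655 − 0.40021)/3 = 0.20866
R_{2,1} = 0.22339 + (0.22339 − 0.25655)/3 = 0.21234
R_{2,2} = 0.21234 + (0.21234 − 0.20866)/15 = 0.21259

0.213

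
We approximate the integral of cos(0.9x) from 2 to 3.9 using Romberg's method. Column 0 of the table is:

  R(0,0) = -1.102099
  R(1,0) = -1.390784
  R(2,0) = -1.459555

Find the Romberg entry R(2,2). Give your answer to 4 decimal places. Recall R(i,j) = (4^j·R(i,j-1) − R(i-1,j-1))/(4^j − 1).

Richardson extrapolation on the trapezoidal column (denominator 4−1=3):
R(1,1) = -1.390784 + (-1.390784 − (-1.102099))/3 = -1.487012
R(2,1) = -1.459555 + (-1.459555 − (-1.390784))/3 = -1.482479
R(2,2) = -1.482479 + (-1.482479 − (-1.487012))/15 = -1.482177
(Column j=1 coincides with Simpson's rule on the same nodes.)

-1.4822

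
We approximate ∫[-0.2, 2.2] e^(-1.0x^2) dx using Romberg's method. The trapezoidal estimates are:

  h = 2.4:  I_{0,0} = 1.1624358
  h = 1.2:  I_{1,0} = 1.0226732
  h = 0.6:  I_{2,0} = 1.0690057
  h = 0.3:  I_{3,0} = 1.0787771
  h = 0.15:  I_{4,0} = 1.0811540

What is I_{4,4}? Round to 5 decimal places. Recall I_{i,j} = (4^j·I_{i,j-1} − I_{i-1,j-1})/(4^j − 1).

I_{1,1} = (4·1.0226732 − 1.1624358) / 3 = 0.9760857
I_{2,1} = (4·1.0690057 − 1.0226732) / 3 = 1.0844499
I_{3,1} = 1.0787771 + (1.0787771 − 1.0690057)/3 = 1.0820342
I_{4,1} = (4·1.0811540 − 1.0787771) / 3 = 1.0819463
I_{2,2} = 1.0844499 + (1.0844499 − 0.9760857)/15 = 1.0916742
I_{3,2} = 1.0820342 + (1.0820342 − 1.0844499)/15 = 1.0818732
I_{4,2} = 1.0819463 + (1.0819463 − 1.0820342)/15 = 1.0819404
I_{3,3} = (64·1.0818732 − 1.0916742) / 63 = 1.0817176
I_{4,3} = 1.0819404 + (1.0819404 − 1.0818732)/63 = 1.0819415
I_{4,4} = (256·1.0819415 − 1.0817176) / 255 = 1.0819424

1.08194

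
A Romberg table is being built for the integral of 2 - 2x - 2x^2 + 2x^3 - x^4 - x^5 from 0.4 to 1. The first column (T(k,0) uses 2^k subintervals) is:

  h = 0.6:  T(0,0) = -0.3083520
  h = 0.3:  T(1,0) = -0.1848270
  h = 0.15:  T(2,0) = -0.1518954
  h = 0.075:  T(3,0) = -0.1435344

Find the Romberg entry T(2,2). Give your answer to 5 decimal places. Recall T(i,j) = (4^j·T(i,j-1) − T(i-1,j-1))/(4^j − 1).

-0.14074

T(1,1) = (4·(-0.1848270) − (-0.3083520)) / 3 = -0.1436520
T(2,1) = (4·(-0.1518954) − (-0.1848270)) / 3 = -0.1409182
T(2,2) = -0.1409182 + (-0.1409182 − (-0.1436520))/15 = -0.1407359
(Column j=1 coincides with Simpson's rule on the same nodes.)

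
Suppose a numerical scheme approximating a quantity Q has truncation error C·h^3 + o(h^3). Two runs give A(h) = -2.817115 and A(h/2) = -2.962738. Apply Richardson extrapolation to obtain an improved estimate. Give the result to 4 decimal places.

The leading error scales as h^3; refining by a factor of 2 reduces it by 2^3 = 8.
Extrapolated value = (8·A(h/2) − A(h)) / (8 − 1)
= (8·(-2.962738) − (-2.817115)) / 7
= -20.884789 / 7 = -2.983541

-2.9835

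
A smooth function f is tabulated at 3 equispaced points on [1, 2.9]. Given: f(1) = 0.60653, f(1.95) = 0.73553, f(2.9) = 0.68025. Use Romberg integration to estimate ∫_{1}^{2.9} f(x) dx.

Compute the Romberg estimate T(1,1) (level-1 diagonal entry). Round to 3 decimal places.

1.339

T(0,0) (trapezoid, 1 panel, h=1.9000): 1.22244
T(1,0) (trapezoid, 2 panels, h=0.9500): 1.30997
T(1,1) = 1.30997 + (1.30997 − 1.22244)/3 = 1.33915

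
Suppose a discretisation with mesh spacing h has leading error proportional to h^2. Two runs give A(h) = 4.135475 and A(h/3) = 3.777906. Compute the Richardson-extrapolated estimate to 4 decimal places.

3.7332

The leading error scales as h^2; refining by a factor of 3 reduces it by 3^2 = 9.
Extrapolated value = (9·A(h/3) − A(h)) / (9 − 1)
= (9·3.777906 − 4.135475) / 8
= 29.865679 / 8 = 3.733210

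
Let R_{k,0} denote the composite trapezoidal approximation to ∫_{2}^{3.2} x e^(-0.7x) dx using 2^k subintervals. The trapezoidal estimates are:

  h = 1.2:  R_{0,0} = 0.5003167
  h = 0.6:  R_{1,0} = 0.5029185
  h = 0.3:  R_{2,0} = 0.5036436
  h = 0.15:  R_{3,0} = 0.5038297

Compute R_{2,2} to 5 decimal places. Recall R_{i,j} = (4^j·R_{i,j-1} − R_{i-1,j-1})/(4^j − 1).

0.50389

Richardson extrapolation on the trapezoidal column (denominator 4−1=3):
R_{1,1} = 0.5029185 + (0.5029185 − 0.5003167)/3 = 0.5037858
R_{2,1} = (4·0.5036436 − 0.5029185) / 3 = 0.5038853
R_{2,2} = 0.5038853 + (0.5038853 − 0.5037858)/15 = 0.5038919
(Column j=1 coincides with Simpson's rule on the same nodes.)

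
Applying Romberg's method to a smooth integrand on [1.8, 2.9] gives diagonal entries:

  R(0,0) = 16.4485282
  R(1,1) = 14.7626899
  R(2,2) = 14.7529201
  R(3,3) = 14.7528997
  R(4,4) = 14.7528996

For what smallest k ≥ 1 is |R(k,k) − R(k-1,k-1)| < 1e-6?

k = 4

|R(1,1) − R(0,0)| = 1.6858383 ≥ 1e-6
|R(2,2) − R(1,1)| = 0.0097698 ≥ 1e-6
|R(3,3) − R(2,2)| = 0.0000204 ≥ 1e-6
|R(4,4) − R(3,3)| = 0.0000001 < 1e-6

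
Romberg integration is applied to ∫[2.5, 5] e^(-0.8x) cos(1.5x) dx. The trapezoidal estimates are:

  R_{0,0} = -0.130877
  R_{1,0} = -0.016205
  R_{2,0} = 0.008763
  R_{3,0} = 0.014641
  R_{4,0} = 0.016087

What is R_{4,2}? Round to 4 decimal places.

Richardson extrapolation on the trapezoidal column (denominator 4−1=3):
R_{3,1} = (4·0.014641 − 0.008763) / 3 = 0.016600
R_{4,1} = 0.016087 + (0.016087 − 0.014641)/3 = 0.016569
R_{4,2} = 0.016569 + (0.016569 − 0.016600)/15 = 0.016567
(Column j=1 coincides with Simpson's rule on the same nodes.)

0.0166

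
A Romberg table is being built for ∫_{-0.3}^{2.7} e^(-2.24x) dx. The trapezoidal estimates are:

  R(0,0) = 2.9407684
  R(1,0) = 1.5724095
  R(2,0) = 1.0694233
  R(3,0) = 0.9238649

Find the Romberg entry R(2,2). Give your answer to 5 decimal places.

R(1,1) = 1.5724095 + (1.5724095 − 2.9407684)/3 = 1.1162899
R(2,1) = 1.0694233 + (1.0694233 − 1.5724095)/3 = 0.9017612
R(2,2) = 0.9017612 + (0.9017612 − 1.1162899)/15 = 0.8874593

0.88746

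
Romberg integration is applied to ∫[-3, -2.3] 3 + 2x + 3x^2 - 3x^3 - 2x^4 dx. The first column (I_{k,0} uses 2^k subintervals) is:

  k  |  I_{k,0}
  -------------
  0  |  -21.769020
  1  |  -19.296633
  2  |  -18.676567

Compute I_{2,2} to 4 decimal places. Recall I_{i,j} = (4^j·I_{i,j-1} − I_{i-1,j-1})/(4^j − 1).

-18.4697

Richardson extrapolation on the trapezoidal column (denominator 4−1=3):
I_{1,1} = -19.296633 + (-19.296633 − (-21.769020))/3 = -18.472504
I_{2,1} = (4·(-18.676567) − (-19.296633)) / 3 = -18.469878
I_{2,2} = -18.469878 + (-18.469878 − (-18.472504))/15 = -18.469703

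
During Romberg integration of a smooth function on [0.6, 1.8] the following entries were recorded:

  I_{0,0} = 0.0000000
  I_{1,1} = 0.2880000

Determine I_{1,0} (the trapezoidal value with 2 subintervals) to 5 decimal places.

From I_{1,1} = (4·I_{1,0} − I_{0,0})/3, solve for I_{1,0}:
4·I_{1,0} = 3·0.2880000 + 0.0000000 = 0.8640000
I_{1,0} = 0.2160000

0.21600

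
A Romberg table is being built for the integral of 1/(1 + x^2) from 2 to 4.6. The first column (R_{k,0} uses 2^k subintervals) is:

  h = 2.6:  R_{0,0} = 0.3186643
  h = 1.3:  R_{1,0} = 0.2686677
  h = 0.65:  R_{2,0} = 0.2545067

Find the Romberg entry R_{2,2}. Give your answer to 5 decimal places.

R_{1,1} = 0.2686677 + (0.2686677 − 0.3186643)/3 = 0.2520022
R_{2,1} = 0.2545067 + (0.2545067 − 0.2686677)/3 = 0.2497864
R_{2,2} = 0.2497864 + (0.2497864 − 0.2520022)/15 = 0.2496387

0.24964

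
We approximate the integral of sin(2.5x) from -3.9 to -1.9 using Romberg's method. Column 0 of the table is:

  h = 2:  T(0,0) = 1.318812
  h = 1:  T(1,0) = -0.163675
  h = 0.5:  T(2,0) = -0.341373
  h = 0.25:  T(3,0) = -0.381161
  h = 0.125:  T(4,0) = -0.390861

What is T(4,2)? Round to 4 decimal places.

-0.3941

Richardson extrapolation on the trapezoidal column (denominator 4−1=3):
T(3,1) = -0.381161 + (-0.381161 − (-0.341373))/3 = -0.394424
T(4,1) = (4·(-0.390861) − (-0.381161)) / 3 = -0.394094
T(4,2) = (16·(-0.394094) − (-0.394424)) / 15 = -0.394072
(Column j=1 coincides with Simpson's rule on the same nodes.)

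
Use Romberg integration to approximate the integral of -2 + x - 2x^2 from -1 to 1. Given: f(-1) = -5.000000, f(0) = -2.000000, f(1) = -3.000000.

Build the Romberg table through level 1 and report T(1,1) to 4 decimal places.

T(0,0) (trapezoid, 1 panel, h=2.0000): -8.000000
T(1,0) (trapezoid, 2 panels, h=1.0000): -6.000000
T(1,1) = -6.000000 + (-6.000000 − (-8.000000))/3 = -5.333333

-5.3333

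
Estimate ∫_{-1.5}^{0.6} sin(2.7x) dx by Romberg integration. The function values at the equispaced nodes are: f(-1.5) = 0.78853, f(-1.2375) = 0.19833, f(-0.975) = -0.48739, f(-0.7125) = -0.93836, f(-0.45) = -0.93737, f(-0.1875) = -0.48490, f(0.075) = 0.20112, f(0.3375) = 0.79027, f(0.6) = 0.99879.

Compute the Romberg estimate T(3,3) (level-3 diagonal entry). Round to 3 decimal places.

-0.210

T(0,0) (trapezoid, 1 panel, h=2.1000): 1.87669
T(1,0) (trapezoid, 2 panels, h=1.0500): -0.04590
T(2,0) (trapezoid, 4 panels, h=0.5250): -0.17324
T(3,0) (trapezoid, 8 panels, h=0.2625): -0.20072
T(1,1) = -0.04590 + (-0.04590 − 1.87669)/3 = -0.68676
T(2,1) = -0.17324 + (-0.17324 − (-0.04590))/3 = -0.21569
T(3,1) = -0.20072 + (-0.20072 − (-0.17324))/3 = -0.20988
T(2,2) = -0.21569 + (-0.21569 − (-0.68676))/15 = -0.18429
T(3,2) = -0.20988 + (-0.20988 − (-0.21569))/15 = -0.20949
T(3,3) = -0.20949 + (-0.20949 − (-0.18429))/63 = -0.20989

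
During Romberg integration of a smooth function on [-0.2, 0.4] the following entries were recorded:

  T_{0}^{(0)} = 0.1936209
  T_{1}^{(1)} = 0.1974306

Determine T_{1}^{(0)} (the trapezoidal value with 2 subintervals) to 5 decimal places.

From T_{1}^{(1)} = (4·T_{1}^{(0)} − T_{0}^{(0)})/3, solve for T_{1}^{(0)}:
4·T_{1}^{(0)} = 3·0.1974306 + 0.1936209 = 0.7859127
T_{1}^{(0)} = 0.1964782

0.19648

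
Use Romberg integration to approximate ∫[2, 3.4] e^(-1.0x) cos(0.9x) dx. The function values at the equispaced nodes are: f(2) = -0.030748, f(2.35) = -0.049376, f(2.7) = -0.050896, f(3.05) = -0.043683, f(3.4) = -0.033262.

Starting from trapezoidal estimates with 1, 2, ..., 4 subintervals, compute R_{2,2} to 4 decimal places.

-0.0628

R_{0,0} (trapezoid, 1 panel, h=1.4000): -0.044807
R_{1,0} (trapezoid, 2 panels, h=0.7000): -0.058031
R_{2,0} (trapezoid, 4 panels, h=0.3500): -0.061586
R_{1,1} = -0.058031 + (-0.058031 − (-0.044807))/3 = -0.062439
R_{2,1} = -0.061586 + (-0.061586 − (-0.058031))/3 = -0.062771
R_{2,2} = -0.062771 + (-0.062771 − (-0.062439))/15 = -0.062793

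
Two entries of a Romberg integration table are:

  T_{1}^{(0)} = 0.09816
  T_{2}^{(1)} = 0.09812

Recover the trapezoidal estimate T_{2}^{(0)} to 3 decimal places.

0.098

From T_{2}^{(1)} = (4·T_{2}^{(0)} − T_{1}^{(0)})/3, solve for T_{2}^{(0)}:
4·T_{2}^{(0)} = 3·0.09812 + 0.09816 = 0.39252
T_{2}^{(0)} = 0.09813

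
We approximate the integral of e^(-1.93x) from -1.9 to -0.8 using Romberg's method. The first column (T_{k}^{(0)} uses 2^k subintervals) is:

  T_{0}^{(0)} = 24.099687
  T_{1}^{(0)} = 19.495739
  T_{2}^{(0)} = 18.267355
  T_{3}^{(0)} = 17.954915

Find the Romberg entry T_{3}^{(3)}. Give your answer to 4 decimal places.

Richardson extrapolation on the trapezoidal column (denominator 4−1=3):
T_{1}^{(1)} = 19.495739 + (19.495739 − 24.099687)/3 = 17.961090
T_{2}^{(1)} = 18.267355 + (18.267355 − 19.495739)/3 = 17.857894
T_{3}^{(1)} = 17.954915 + (17.954915 − 18.267355)/3 = 17.850768
T_{2}^{(2)} = 17.857894 + (17.857894 − 17.961090)/15 = 17.851014
T_{3}^{(2)} = 17.850768 + (17.850768 − 17.857894)/15 = 17.850293
T_{3}^{(3)} = (64·17.850293 − 17.851014) / 63 = 17.850282

17.8503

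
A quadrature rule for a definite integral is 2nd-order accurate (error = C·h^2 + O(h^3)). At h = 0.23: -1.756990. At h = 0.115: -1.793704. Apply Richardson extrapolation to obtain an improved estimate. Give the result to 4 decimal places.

The leading error scales as h^2; refining by a factor of 2 reduces it by 2^2 = 4.
Extrapolated value = (4·A(h/2) − A(h)) / (4 − 1)
= (4·(-1.793704) − (-1.756990)) / 3
= -5.417826 / 3 = -1.805942

-1.8059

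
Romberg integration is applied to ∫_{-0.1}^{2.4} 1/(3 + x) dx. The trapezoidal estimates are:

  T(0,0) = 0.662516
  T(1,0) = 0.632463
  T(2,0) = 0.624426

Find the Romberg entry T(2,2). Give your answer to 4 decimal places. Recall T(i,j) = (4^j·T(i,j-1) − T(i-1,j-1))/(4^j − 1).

Richardson extrapolation on the trapezoidal column (denominator 4−1=3):
T(1,1) = 0.632463 + (0.632463 − 0.662516)/3 = 0.622445
T(2,1) = 0.624426 + (0.624426 − 0.632463)/3 = 0.621747
T(2,2) = 0.621747 + (0.621747 − 0.622445)/15 = 0.621700

0.6217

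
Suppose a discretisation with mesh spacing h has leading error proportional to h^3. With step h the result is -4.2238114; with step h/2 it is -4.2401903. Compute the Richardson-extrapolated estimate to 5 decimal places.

-4.24253

Extrapolated value = (8·A(h/2) − A(h)) / (8 − 1)
= (8·(-4.2401903) − (-4.2238114)) / 7
= -29.6977110 / 7 = -4.2425301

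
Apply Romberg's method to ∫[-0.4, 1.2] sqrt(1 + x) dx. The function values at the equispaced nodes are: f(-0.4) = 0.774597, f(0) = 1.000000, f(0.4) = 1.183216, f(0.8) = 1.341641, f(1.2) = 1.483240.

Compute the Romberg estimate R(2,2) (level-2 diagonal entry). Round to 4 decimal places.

R(0,0) (trapezoid, 1 panel, h=1.6000): 1.806270
R(1,0) (trapezoid, 2 panels, h=0.8000): 1.849708
R(2,0) (trapezoid, 4 panels, h=0.4000): 1.861510
R(1,1) = 1.849708 + (1.849708 − 1.806270)/3 = 1.864187
R(2,1) = 1.861510 + (1.861510 − 1.849708)/3 = 1.865444
R(2,2) = 1.865444 + (1.865444 − 1.864187)/15 = 1.865528

1.8655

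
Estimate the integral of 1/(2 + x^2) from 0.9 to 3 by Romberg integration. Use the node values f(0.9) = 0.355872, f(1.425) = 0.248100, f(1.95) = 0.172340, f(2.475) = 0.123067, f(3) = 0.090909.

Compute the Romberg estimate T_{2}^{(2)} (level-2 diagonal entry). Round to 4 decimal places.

T_{0}^{(0)} (trapezoid, 1 panel, h=2.1000): 0.469120
T_{1}^{(0)} (trapezoid, 2 panels, h=1.0500): 0.415517
T_{2}^{(0)} (trapezoid, 4 panels, h=0.5250): 0.402621
T_{1}^{(1)} = 0.415517 + (0.415517 − 0.469120)/3 = 0.397649
T_{2}^{(1)} = 0.402621 + (0.402621 − 0.415517)/3 = 0.398322
T_{2}^{(2)} = 0.398322 + (0.398322 − 0.397649)/15 = 0.398367

0.3984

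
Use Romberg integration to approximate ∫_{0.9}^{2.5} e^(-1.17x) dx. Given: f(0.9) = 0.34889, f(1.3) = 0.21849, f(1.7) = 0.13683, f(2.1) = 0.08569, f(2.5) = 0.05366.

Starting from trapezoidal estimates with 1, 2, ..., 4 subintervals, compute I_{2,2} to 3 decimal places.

I_{0,0} (trapezoid, 1 panel, h=1.6000): 0.32204
I_{1,0} (trapezoid, 2 panels, h=0.8000): 0.27048
I_{2,0} (trapezoid, 4 panels, h=0.4000): 0.25691
I_{1,1} = 0.27048 + (0.27048 − 0.32204)/3 = 0.25329
I_{2,1} = 0.25691 + (0.25691 − 0.27048)/3 = 0.25239
I_{2,2} = 0.25239 + (0.25239 − 0.25329)/15 = 0.25233

0.252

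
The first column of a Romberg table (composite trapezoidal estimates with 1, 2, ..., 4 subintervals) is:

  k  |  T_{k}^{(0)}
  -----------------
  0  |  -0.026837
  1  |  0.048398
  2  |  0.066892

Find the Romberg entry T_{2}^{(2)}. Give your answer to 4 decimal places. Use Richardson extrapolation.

0.0730

Richardson extrapolation on the trapezoidal column (denominator 4−1=3):
T_{1}^{(1)} = (4·0.048398 − (-0.026837)) / 3 = 0.073476
T_{2}^{(1)} = 0.066892 + (0.066892 − 0.048398)/3 = 0.073057
T_{2}^{(2)} = 0.073057 + (0.073057 − 0.073476)/15 = 0.073029
(Column j=1 coincides with Simpson's rule on the same nodes.)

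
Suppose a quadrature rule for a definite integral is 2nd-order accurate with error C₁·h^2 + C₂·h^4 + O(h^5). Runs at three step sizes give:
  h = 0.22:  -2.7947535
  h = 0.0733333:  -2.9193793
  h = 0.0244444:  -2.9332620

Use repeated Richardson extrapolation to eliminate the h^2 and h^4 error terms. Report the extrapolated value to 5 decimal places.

First eliminate the h^2 term (factor 3^2 = 9):
  B₁ = (9·(-2.9193793) − (-2.7947535))/8 = -2.9349575
  B₂ = (9·(-2.9332620) − (-2.9193793))/8 = -2.9349973
Then eliminate the h^4 term (factor 3^4 = 81):
  (81·(-2.9349973) − (-2.9349575))/80 = -2.9349978

-2.93500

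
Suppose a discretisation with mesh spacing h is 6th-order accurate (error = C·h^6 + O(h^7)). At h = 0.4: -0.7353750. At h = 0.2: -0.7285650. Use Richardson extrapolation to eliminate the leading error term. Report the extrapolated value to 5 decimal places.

-0.72846

The leading error scales as h^6; refining by a factor of 2 reduces it by 2^6 = 64.
Extrapolated value = (64·A(h/2) − A(h)) / (64 − 1)
= (64·(-0.7285650) − (-0.7353750)) / 63
= -45.8927850 / 63 = -0.7284569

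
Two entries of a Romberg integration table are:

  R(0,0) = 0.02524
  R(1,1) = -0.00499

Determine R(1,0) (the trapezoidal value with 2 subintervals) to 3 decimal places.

From R(1,1) = (4·R(1,0) − R(0,0))/3, solve for R(1,0):
4·R(1,0) = 3·(-0.00499) + 0.02524 = 0.01027
R(1,0) = 0.00257

0.003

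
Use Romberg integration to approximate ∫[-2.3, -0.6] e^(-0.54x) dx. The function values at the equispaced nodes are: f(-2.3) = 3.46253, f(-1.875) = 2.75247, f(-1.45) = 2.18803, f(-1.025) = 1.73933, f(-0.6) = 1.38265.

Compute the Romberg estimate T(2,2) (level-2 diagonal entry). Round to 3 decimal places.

3.852

T(0,0) (trapezoid, 1 panel, h=1.7000): 4.11840
T(1,0) (trapezoid, 2 panels, h=0.8500): 3.91903
T(2,0) (trapezoid, 4 panels, h=0.4250): 3.86853
T(1,1) = 3.91903 + (3.91903 − 4.11840)/3 = 3.85257
T(2,1) = 3.86853 + (3.86853 − 3.91903)/3 = 3.85170
T(2,2) = 3.85170 + (3.85170 − 3.85257)/15 = 3.85164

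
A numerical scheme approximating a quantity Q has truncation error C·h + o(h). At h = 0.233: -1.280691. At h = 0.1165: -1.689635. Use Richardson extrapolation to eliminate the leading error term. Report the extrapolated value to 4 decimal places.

-2.0986

Extrapolated value = (2·A(h/2) − A(h)) / (2 − 1)
= (2·(-1.689635) − (-1.280691)) / 1
= -2.098579 / 1 = -2.098579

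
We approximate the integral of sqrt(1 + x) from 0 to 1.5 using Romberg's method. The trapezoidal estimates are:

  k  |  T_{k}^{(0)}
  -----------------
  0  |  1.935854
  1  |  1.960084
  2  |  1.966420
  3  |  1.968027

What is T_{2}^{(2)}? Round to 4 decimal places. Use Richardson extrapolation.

1.9686

Richardson extrapolation on the trapezoidal column (denominator 4−1=3):
T_{1}^{(1)} = (4·1.960084 − 1.935854) / 3 = 1.968161
T_{2}^{(1)} = 1.966420 + (1.966420 − 1.960084)/3 = 1.968532
T_{2}^{(2)} = 1.968532 + (1.968532 − 1.968161)/15 = 1.968557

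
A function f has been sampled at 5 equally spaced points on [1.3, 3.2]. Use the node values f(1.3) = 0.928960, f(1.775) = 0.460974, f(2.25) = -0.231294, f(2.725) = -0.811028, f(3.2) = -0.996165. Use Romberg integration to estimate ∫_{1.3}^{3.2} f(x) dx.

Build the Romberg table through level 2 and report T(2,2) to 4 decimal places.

T(0,0) (trapezoid, 1 panel, h=1.9000): -0.063845
T(1,0) (trapezoid, 2 panels, h=0.9500): -0.251652
T(2,0) (trapezoid, 4 panels, h=0.4750): -0.292101
T(1,1) = -0.251652 + (-0.251652 − (-0.063845))/3 = -0.314254
T(2,1) = -0.292101 + (-0.292101 − (-0.251652))/3 = -0.305584
T(2,2) = -0.305584 + (-0.305584 − (-0.314254))/15 = -0.305006

-0.3050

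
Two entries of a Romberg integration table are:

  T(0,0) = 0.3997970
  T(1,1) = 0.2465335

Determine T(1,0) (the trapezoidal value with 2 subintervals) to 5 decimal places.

0.28485

From T(1,1) = (4·T(1,0) − T(0,0))/3, solve for T(1,0):
4·T(1,0) = 3·0.2465335 + 0.3997970 = 1.1393975
T(1,0) = 0.2848494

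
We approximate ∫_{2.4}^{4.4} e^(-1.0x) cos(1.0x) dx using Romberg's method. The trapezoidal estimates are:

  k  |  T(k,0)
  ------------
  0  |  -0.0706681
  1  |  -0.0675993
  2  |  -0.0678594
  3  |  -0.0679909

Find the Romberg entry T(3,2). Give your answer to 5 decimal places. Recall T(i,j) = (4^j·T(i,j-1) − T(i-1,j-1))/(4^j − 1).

T(2,1) = -0.0678594 + (-0.0678594 − (-0.0675993))/3 = -0.0679461
T(3,1) = -0.0679909 + (-0.0679909 − (-0.0678594))/3 = -0.0680347
T(3,2) = -0.0680347 + (-0.0680347 − (-0.0679461))/15 = -0.0680406
(Column j=1 coincides with Simpson's rule on the same nodes.)

-0.06804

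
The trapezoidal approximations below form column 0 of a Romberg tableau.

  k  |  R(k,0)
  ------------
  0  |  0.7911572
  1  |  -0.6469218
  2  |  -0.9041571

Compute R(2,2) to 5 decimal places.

R(1,1) = -0.6469218 + (-0.6469218 − 0.7911572)/3 = -1.1262815
R(2,1) = -0.9041571 + (-0.9041571 − (-0.6469218))/3 = -0.9899022
R(2,2) = -0.9899022 + (-0.9899022 − (-1.1262815))/15 = -0.9808102
(Column j=1 coincides with Simpson's rule on the same nodes.)

-0.98081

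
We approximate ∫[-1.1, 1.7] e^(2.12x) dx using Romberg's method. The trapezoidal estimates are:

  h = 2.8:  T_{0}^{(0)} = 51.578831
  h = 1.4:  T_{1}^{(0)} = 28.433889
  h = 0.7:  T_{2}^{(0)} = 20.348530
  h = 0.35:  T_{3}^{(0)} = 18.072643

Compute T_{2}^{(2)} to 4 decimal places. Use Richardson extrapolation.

17.4490

T_{1}^{(1)} = 28.433889 + (28.433889 − 51.578831)/3 = 20.718908
T_{2}^{(1)} = (4·20.348530 − 28.433889) / 3 = 17.653410
T_{2}^{(2)} = 17.653410 + (17.653410 − 20.718908)/15 = 17.449043
(Column j=1 coincides with Simpson's rule on the same nodes.)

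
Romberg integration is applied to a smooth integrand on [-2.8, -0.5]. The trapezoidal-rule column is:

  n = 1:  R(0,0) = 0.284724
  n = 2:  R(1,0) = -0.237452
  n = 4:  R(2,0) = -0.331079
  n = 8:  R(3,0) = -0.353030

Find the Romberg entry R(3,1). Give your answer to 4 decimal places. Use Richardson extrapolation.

Richardson extrapolation on the trapezoidal column (denominator 4−1=3):
R(3,1) = -0.353030 + (-0.353030 − (-0.331079))/3 = -0.360347

-0.3603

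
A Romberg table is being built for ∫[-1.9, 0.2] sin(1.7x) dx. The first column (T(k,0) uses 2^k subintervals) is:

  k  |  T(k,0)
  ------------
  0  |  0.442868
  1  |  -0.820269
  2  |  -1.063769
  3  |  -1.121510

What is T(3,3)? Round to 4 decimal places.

T(1,1) = (4·(-0.820269) − 0.442868) / 3 = -1.241315
T(2,1) = -1.063769 + (-1.063769 − (-0.820269))/3 = -1.144936
T(3,1) = -1.121510 + (-1.121510 − (-1.063769))/3 = -1.140757
T(2,2) = (16·(-1.144936) − (-1.241315)) / 15 = -1.138511
T(3,2) = (16·(-1.140757) − (-1.144936)) / 15 = -1.140478
T(3,3) = -1.140478 + (-1.140478 − (-1.138511))/63 = -1.140509

-1.1405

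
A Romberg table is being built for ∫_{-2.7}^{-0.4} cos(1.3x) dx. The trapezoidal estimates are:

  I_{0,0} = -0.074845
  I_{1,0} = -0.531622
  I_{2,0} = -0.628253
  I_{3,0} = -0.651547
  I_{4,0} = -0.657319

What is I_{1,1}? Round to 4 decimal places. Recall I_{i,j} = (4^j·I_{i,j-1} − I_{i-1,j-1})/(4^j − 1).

I_{1,1} = -0.531622 + (-0.531622 − (-0.074845))/3 = -0.683881

-0.6839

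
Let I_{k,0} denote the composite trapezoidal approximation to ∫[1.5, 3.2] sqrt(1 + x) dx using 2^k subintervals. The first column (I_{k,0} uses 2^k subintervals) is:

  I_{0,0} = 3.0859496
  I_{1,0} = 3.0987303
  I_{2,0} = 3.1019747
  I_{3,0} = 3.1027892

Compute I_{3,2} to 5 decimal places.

I_{2,1} = 3.1019747 + (3.1019747 − 3.0987303)/3 = 3.1030562
I_{3,1} = (4·3.1027892 − 3.1019747) / 3 = 3.1030607
I_{3,2} = 3.1030607 + (3.1030607 − 3.1030562)/15 = 3.1030610

3.10306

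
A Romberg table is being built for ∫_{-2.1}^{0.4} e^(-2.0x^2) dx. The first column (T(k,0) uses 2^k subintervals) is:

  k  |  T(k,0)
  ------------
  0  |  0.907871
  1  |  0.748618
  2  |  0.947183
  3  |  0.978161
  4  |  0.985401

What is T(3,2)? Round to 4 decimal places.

0.9868

Richardson extrapolation on the trapezoidal column (denominator 4−1=3):
T(2,1) = (4·0.947183 − 0.748618) / 3 = 1.013371
T(3,1) = 0.978161 + (0.978161 − 0.947183)/3 = 0.988487
T(3,2) = (16·0.988487 − 1.013371) / 15 = 0.986828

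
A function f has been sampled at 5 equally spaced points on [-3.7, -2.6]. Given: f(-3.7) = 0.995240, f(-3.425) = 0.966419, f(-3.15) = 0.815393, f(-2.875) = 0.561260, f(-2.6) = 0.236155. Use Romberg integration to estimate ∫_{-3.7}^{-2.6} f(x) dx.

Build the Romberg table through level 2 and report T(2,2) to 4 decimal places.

0.8224

T(0,0) (trapezoid, 1 panel, h=1.1000): 0.677267
T(1,0) (trapezoid, 2 panels, h=0.5500): 0.787100
T(2,0) (trapezoid, 4 panels, h=0.2750): 0.813662
T(1,1) = 0.787100 + (0.787100 − 0.677267)/3 = 0.823711
T(2,1) = 0.813662 + (0.813662 − 0.787100)/3 = 0.822516
T(2,2) = 0.822516 + (0.822516 − 0.823711)/15 = 0.822436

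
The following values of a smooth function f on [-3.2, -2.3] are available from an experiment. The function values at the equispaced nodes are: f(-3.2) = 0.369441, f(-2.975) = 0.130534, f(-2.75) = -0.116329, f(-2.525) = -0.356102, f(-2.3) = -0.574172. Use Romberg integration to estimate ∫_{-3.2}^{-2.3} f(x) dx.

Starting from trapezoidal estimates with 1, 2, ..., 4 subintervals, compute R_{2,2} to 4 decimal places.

-0.1005

R_{0,0} (trapezoid, 1 panel, h=0.9000): -0.092129
R_{1,0} (trapezoid, 2 panels, h=0.4500): -0.098413
R_{2,0} (trapezoid, 4 panels, h=0.2250): -0.099959
R_{1,1} = -0.098413 + (-0.098413 − (-0.092129))/3 = -0.100508
R_{2,1} = -0.099959 + (-0.099959 − (-0.098413))/3 = -0.100474
R_{2,2} = -0.100474 + (-0.100474 − (-0.100508))/15 = -0.100472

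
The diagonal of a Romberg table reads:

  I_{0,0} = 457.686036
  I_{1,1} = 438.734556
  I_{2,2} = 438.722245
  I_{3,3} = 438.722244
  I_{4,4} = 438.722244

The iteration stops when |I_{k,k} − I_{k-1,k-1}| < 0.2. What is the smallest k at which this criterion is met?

k = 2

|I_{1,1} − I_{0,0}| = 18.951480 ≥ 0.2
|I_{2,2} − I_{1,1}| = 0.012311 < 0.2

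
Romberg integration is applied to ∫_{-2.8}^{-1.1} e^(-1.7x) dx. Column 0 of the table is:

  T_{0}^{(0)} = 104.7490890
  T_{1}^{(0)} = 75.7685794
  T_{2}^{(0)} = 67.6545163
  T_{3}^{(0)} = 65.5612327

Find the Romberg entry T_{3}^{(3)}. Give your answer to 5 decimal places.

T_{1}^{(1)} = (4·75.7685794 − 104.7490890) / 3 = 66.1084095
T_{2}^{(1)} = 67.6545163 + (67.6545163 − 75.7685794)/3 = 64.9498286
T_{3}^{(1)} = (4·65.5612327 − 67.6545163) / 3 = 64.8634715
T_{2}^{(2)} = (16·64.9498286 − 66.1084095) / 15 = 64.8725899
T_{3}^{(2)} = (16·64.8634715 − 64.9498286) / 15 = 64.8577144
T_{3}^{(3)} = (64·64.8577144 − 64.8725899) / 63 = 64.8574783

64.85748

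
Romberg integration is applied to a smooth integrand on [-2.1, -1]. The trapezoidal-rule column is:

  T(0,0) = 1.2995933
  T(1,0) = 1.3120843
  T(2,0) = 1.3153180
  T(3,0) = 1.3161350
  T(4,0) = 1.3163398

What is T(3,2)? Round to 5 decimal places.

1.31641

Richardson extrapolation on the trapezoidal column (denominator 4−1=3):
T(2,1) = 1.3153180 + (1.3153180 − 1.3120843)/3 = 1.3163959
T(3,1) = 1.3161350 + (1.3161350 − 1.3153180)/3 = 1.3164073
T(3,2) = 1.3164073 + (1.3164073 − 1.3163959)/15 = 1.3164081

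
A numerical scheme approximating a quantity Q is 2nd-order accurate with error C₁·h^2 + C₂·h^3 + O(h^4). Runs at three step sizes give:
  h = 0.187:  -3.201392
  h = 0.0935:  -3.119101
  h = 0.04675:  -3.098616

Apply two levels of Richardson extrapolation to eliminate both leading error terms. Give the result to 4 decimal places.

First eliminate the h^2 term (factor 2^2 = 4):
  B₁ = (4·(-3.119101) − (-3.201392))/3 = -3.091671
  B₂ = (4·(-3.098616) − (-3.119101))/3 = -3.091788
Then eliminate the h^3 term (factor 2^3 = 8):
  (8·(-3.091788) − (-3.091671))/7 = -3.091805

-3.0918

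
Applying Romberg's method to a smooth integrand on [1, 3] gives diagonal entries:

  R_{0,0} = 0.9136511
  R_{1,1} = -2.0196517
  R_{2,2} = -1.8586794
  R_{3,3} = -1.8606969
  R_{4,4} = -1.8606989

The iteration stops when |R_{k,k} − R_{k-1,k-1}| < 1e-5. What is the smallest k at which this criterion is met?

k = 4

|R_{1,1} − R_{0,0}| = 2.9333028 ≥ 1e-5
|R_{2,2} − R_{1,1}| = 0.1609723 ≥ 1e-5
|R_{3,3} − R_{2,2}| = 0.0020175 ≥ 1e-5
|R_{4,4} − R_{3,3}| = 0.0000020 < 1e-5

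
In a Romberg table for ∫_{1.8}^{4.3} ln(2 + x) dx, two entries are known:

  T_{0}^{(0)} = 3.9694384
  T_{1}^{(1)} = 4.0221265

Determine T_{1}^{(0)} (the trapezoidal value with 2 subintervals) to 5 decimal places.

4.00895

From T_{1}^{(1)} = (4·T_{1}^{(0)} − T_{0}^{(0)})/3, solve for T_{1}^{(0)}:
4·T_{1}^{(0)} = 3·4.0221265 + 3.9694384 = 16.0358179
T_{1}^{(0)} = 4.0089545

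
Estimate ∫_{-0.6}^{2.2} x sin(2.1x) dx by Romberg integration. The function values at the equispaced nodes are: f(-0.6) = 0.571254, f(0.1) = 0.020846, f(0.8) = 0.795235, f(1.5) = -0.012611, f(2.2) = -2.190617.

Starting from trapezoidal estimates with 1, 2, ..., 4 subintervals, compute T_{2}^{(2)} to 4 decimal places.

-0.0476

T_{0}^{(0)} (trapezoid, 1 panel, h=2.8000): -2.267108
T_{1}^{(0)} (trapezoid, 2 panels, h=1.4000): -0.020225
T_{2}^{(0)} (trapezoid, 4 panels, h=0.7000): -0.004348
T_{1}^{(1)} = -0.020225 + (-0.020225 − (-2.267108))/3 = 0.728736
T_{2}^{(1)} = -0.004348 + (-0.004348 − (-0.020225))/3 = 0.000944
T_{2}^{(2)} = 0.000944 + (0.000944 − 0.728736)/15 = -0.047575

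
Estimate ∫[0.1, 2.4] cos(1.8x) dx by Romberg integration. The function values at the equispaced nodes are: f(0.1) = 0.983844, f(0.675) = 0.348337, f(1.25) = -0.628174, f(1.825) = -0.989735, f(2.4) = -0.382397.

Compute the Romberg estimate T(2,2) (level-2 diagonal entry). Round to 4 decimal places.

-0.6096

T(0,0) (trapezoid, 1 panel, h=2.3000): 0.691664
T(1,0) (trapezoid, 2 panels, h=1.1500): -0.376568
T(2,0) (trapezoid, 4 panels, h=0.5750): -0.557088
T(1,1) = -0.376568 + (-0.376568 − 0.691664)/3 = -0.732645
T(2,1) = -0.557088 + (-0.557088 − (-0.376568))/3 = -0.617261
T(2,2) = -0.617261 + (-0.617261 − (-0.732645))/15 = -0.609569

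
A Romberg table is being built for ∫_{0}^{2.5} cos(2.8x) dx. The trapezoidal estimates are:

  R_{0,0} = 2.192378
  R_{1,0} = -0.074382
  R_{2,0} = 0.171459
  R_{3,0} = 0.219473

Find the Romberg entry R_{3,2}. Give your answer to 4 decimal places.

R_{2,1} = 0.171459 + (0.171459 − (-0.074382))/3 = 0.253406
R_{3,1} = (4·0.219473 − 0.171459) / 3 = 0.235478
R_{3,2} = (16·0.235478 − 0.253406) / 15 = 0.234283

0.2343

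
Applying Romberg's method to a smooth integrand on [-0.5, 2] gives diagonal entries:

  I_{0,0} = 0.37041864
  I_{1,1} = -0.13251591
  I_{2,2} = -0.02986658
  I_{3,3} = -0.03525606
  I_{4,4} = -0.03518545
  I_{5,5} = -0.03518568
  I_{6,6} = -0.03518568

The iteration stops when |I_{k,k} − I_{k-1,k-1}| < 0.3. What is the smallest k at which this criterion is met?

|I_{1,1} − I_{0,0}| = 0.50293455 ≥ 0.3
|I_{2,2} − I_{1,1}| = 0.10264933 < 0.3

k = 2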